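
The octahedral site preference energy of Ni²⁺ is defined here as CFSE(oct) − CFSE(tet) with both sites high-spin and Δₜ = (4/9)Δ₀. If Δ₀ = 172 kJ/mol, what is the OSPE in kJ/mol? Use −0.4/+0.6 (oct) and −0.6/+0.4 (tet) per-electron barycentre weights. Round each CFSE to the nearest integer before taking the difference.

Ni²⁺: group 10, so d-count = 10 − 2 = 8.
In an octahedral site d⁸ (HS) is t₂g⁶ eg², giving CFSE(oct) = -1.2Δ₀ = -206 kJ/mol.
In a tetrahedral site the filling is e⁴ t₂⁴: CFSE(tet) = -0.8Δₜ = -0.8 × (4/9)(172) = -61 kJ/mol.
OSPE = -206 − (-61) = -145 kJ/mol.

-145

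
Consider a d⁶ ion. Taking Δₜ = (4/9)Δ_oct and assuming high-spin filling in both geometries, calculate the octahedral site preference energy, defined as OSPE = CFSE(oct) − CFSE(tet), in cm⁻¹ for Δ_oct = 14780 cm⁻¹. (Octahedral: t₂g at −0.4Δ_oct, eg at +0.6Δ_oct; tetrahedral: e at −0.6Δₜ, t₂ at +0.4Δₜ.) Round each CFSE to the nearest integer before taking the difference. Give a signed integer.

In an octahedral site d⁶ (HS) is t₂g⁴ eg², giving CFSE(oct) = -0.4Δ_oct = -5912 cm⁻¹.
Tetrahedral e³ t₂³ gives -0.6Δₜ = -0.6 × (4/9) × 14780 = -3941 cm⁻¹.
OSPE = -5912 − (-3941) = -1971 cm⁻¹.

-1971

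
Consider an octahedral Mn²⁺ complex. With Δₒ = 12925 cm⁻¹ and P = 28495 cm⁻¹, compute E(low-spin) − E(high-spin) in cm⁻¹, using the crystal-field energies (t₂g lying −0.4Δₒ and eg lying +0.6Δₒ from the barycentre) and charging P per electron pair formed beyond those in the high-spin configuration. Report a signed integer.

31140

Mn sits in group 7; removing 2 electrons leaves Mn²⁺ with 7 − 2 = 5 d electrons.
In the high-spin limit (t₂g³ eg²) the orbital term is 0.0Δₒ = 0 cm⁻¹, with no excess pairing.
Low-spin: t₂g⁵ eg⁰, orbital CFSE = -2.0Δₒ = -25850 cm⁻¹; plus 2 excess pairs × P = +56990 cm⁻¹; total 31140 cm⁻¹.
E(LS) − E(HS) = 31140 − (0) = 31140 cm⁻¹.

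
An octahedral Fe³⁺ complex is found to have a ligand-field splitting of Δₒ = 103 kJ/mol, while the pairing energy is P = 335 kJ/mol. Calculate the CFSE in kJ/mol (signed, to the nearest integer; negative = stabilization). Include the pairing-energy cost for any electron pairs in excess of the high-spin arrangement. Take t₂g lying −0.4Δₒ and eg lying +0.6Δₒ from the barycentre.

Fe³⁺: group 8, so d-count = 8 − 3 = 5.
Here Δₒ < P (103 < 335), so the high-spin state is favoured.
Configuration: t₂g³ eg².
Orbital CFSE = 0.0Δₒ = 0.0 × 103 = 0 kJ/mol.
High-spin has no excess pairs, so no pairing correction applies.

0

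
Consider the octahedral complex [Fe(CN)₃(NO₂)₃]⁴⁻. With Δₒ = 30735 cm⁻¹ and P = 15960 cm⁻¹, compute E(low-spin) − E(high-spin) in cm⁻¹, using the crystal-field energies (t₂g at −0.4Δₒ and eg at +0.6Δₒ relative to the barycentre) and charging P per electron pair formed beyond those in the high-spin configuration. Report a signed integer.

Ligand charges: 3×(-1) from CN⁻ and 3×(-1) from NO₂⁻ sum to -6; with overall charge -4, Fe is +2.
Fe is in group 8, so Fe²⁺ is d⁶ (8 − 2 = 6).
In the high-spin limit (t₂g⁴ eg²) the orbital term is -0.4Δₒ = -12294 cm⁻¹, with no excess pairing.
Low-spin: t₂g⁶ eg⁰, orbital CFSE = -2.4Δₒ = -73764 cm⁻¹; plus 2 excess pairs × P = +31920 cm⁻¹; total -41844 cm⁻¹.
The difference is -41844 − (-12294) = -29550 cm⁻¹, so low-spin lies lower.

-29550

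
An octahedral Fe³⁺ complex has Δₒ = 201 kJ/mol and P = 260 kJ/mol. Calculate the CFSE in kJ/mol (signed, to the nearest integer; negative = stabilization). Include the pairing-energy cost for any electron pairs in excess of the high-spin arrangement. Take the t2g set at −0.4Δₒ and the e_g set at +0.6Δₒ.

0

Fe³⁺: group 8, so d-count = 8 − 3 = 5.
Here Δₒ < P (201 < 260), so the high-spin state is favoured.
Configuration: t2g^3 e_g^2.
Orbital CFSE = 0.0Δₒ = 0.0 × 201 = 0 kJ/mol.
High-spin has no excess pairs, so no pairing correction applies.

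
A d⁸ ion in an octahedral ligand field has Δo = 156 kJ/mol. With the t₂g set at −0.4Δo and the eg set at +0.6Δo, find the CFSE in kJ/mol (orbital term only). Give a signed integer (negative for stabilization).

For octahedral d⁸ the high- and low-spin configurations coincide.
Configuration: t₂g⁶ eg².
CFSE(orbital) = 6×(-0.4Δo) + 2×(0.6Δo) = -1.2Δo; with Δo = 156 kJ/mol that is -187 kJ/mol.

-187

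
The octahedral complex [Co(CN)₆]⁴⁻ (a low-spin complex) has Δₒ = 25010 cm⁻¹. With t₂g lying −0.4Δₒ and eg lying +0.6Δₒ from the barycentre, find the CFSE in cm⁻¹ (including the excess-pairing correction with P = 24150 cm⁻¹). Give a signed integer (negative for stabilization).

Each CN⁻ contributes -1; 6 × (-1) = -6. With overall charge -4, Co is in the +2 oxidation state.
Co²⁺: group 9, so d-count = 9 − 2 = 7.
Electron filling gives t₂g⁶ eg¹.
The orbital stabilization is -1.8Δₒ = -1.8 × 25010 = -45018 cm⁻¹.
High-spin d⁷ would be t₂g⁵ eg² with 2 pairs; low-spin has 3, so 1 excess pair costs +1P = +24150 cm⁻¹.
Overall CFSE = -45018 + 24150 = -20868 cm⁻¹.

-20868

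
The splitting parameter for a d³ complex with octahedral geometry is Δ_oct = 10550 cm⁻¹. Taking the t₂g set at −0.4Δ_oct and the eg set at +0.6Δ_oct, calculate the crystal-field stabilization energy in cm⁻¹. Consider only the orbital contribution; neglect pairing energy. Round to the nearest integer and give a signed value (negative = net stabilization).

Configuration: t₂g³ eg⁰.
The orbital stabilization is -1.2Δ_oct = -1.2 × 10550 = -12660 cm⁻¹.

-12660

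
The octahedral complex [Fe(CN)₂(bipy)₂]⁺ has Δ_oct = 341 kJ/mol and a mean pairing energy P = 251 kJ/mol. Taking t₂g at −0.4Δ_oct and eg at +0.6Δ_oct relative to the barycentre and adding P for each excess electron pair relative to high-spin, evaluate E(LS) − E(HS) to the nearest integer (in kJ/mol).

-180

Ligand charges: 2×(-1) from CN⁻ and 2×(+0) from bipy sum to -2; with overall charge +1, Fe is +3.
Fe is in group 8, so Fe³⁺ is d⁵ (8 − 3 = 5).
In the high-spin limit (t₂g³ eg²) the orbital term is 0.0Δ_oct = 0 kJ/mol, with no excess pairing.
Low-spin: t₂g⁵ eg⁰, orbital CFSE = -2.0Δ_oct = -682 kJ/mol; plus 2 excess pairs × P = +502 kJ/mol; total -180 kJ/mol.
The difference is -180 − (0) = -180 kJ/mol, so low-spin lies lower.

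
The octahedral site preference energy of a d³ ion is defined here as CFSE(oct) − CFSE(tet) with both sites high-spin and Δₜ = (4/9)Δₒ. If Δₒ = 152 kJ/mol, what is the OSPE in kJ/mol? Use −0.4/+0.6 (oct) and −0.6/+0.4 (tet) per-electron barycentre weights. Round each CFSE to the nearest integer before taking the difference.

-128

Octahedral high-spin t₂g³ eg⁰: CFSE = -1.2 × 152 = -182 kJ/mol.
Tetrahedral: e² t₂¹, CFSE = 2(−0.6) + 1(+0.4) = -0.8Δₜ = -0.8 × (4/9) × 152 = -54 kJ/mol.
OSPE = CFSE(oct) − CFSE(tet) = -182 − (-54) = -128 kJ/mol.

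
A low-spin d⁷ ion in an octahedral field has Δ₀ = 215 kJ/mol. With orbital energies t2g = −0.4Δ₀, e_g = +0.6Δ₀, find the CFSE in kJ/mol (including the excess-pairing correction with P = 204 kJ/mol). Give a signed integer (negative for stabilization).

-183

The d⁷ electrons fill as t2g^6 e_g^1.
Orbital CFSE = 6(-0.4) + 1(0.6) = -1.8Δ₀ = -1.8 × 215 = -387 kJ/mol.
Pairing penalty: 3 pairs vs 2 in the high-spin reference → 1 extra × P = 204 kJ/mol.
Combining: -387 + 204 = -183 kJ/mol.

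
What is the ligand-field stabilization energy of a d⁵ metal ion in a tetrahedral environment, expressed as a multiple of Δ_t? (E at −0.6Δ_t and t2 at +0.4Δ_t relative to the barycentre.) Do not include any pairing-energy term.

0.0 Δ_t

Tetrahedral fields are weak (Δₜ ≈ 4/9 Δₒ), so electrons fill high-spin.
Configuration: e^2 t2^3.
CFSE = 2(-0.6Δ_t) + 3(0.4Δ_t) = -1.2Δ_t + 1.2Δ_t = 0.0Δ_t.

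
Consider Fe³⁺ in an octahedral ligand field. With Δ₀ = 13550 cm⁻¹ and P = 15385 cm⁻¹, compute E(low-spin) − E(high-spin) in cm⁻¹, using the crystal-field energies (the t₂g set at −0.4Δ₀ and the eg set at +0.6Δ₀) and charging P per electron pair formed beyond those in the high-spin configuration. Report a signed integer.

Fe sits in group 8; removing 3 electrons leaves Fe³⁺ with 8 − 3 = 5 d electrons.
High-spin: t₂g³ eg², CFSE = 0.0Δ₀ = 0 cm⁻¹.
For low-spin the configuration is t₂g⁵ eg⁰: orbital energy -2.0 × 13550 = -27100 cm⁻¹, and 2 additional pairs relative to high-spin add 30770 cm⁻¹, giving 3670 cm⁻¹.
The difference is 3670 − (0) = 3670 cm⁻¹, so high-spin lies lower.

3670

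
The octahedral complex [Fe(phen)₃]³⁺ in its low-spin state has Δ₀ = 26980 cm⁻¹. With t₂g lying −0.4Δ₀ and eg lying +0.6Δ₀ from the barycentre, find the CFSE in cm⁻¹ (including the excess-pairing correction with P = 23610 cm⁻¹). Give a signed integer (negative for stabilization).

phen is neutral, so the +3 overall charge sits on Fe: oxidation state +3.
Fe sits in group 8; removing 3 electrons leaves Fe³⁺ with 8 − 3 = 5 d electrons.
Configuration: t₂g⁵ eg⁰.
Orbital CFSE = 5(-0.4) + 0(0.6) = -2.0Δ₀ = -2.0 × 26980 = -53960 cm⁻¹.
High-spin d⁵ would be t₂g³ eg² with 0 pairs; low-spin has 2, so 2 excess pairs cost +2P = +47220 cm⁻¹.
Net CFSE = -53960 + 47220 = -6740 cm⁻¹.

-6740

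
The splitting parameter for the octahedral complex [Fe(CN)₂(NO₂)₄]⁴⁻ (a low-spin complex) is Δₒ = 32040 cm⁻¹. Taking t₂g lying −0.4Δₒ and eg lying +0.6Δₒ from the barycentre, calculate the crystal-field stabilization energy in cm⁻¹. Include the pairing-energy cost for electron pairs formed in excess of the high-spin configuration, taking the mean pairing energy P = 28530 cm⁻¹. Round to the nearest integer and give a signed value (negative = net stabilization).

Ligand charges: 2×(-1) from CN⁻ and 4×(-1) from NO₂⁻ sum to -6; with overall charge -4, Fe is +2.
Fe is in group 8, so Fe²⁺ is d⁶ (8 − 2 = 6).
The d⁶ electrons fill as t₂g⁶ eg⁰.
CFSE(orbital) = 6×(-0.4Δₒ) + 0×(0.6Δₒ) = -2.4Δₒ; with Δₒ = 32040 cm⁻¹ that is -76896 cm⁻¹.
Pairing penalty: 3 pairs vs 1 in the high-spin reference → 2 extra × P = 57060 cm⁻¹.
Overall CFSE = -76896 + 57060 = -19836 cm⁻¹.

-19836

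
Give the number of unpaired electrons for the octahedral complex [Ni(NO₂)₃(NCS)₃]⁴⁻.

2

Ligand charges: 3×(-1) from NO₂⁻ and 3×(-1) from NCS⁻ sum to -6; with overall charge -4, Ni is +2.
Ni is in group 10, so Ni²⁺ is d⁸ (10 − 2 = 8).
Configuration: t₂g⁶ eg², giving 2 unpaired electrons.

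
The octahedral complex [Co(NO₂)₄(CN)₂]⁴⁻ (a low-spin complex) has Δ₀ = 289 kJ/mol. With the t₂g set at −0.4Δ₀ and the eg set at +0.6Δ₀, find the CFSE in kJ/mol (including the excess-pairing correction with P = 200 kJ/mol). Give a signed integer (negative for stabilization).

Ligand charges: 4×(-1) from NO₂⁻ and 2×(-1) from CN⁻ sum to -6; with overall charge -4, Co is +2.
Co²⁺: group 9, so d-count = 9 − 2 = 7.
Electron filling gives t₂g⁶ eg¹.
CFSE(orbital) = 6×(-0.4Δ₀) + 1×(0.6Δ₀) = -1.8Δ₀; with Δ₀ = 289 kJ/mol that is -520 kJ/mol.
Relative to high-spin t₂g⁵ eg² (2 paired), the low-spin configuration has 1 additional pair, contributing +1 × 200 = +200 kJ/mol.
Overall CFSE = -520 + 200 = -320 kJ/mol.

-320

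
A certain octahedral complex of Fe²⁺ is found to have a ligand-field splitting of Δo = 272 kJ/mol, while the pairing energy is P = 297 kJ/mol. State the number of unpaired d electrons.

Fe²⁺: group 8, so d-count = 8 − 2 = 6.
Here Δo < P (272 < 297), so the high-spin state is favoured.
Filling d⁶ accordingly: t2g^4 e_g^2.
Unpaired electrons: 4.

4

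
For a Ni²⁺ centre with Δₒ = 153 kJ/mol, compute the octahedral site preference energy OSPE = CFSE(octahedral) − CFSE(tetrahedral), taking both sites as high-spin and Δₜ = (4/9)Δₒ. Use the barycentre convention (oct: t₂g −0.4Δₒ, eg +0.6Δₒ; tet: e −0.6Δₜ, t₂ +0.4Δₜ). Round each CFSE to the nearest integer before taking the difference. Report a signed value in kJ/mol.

-130

Group 10 minus oxidation state +2 gives a d⁸ configuration for Ni²⁺.
Octahedral (high-spin): t2g^6 e_g^2, CFSE = 6(−0.4) + 2(+0.6) = -1.2Δₒ = -1.2 × 153 = -184 kJ/mol.
In a tetrahedral site the filling is e^4 t2^4: CFSE(tet) = -0.8Δₜ = -0.8 × (4/9)(153) = -54 kJ/mol.
OSPE = CFSE(oct) − CFSE(tet) = -184 − (-54) = -130 kJ/mol.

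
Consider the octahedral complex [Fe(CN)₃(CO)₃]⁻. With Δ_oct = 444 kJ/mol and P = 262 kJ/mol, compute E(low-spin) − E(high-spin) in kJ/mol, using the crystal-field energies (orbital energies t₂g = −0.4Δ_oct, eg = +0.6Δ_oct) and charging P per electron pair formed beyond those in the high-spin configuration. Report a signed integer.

-364

Ligand charges: 3×(-1) from CN⁻ and 3×(+0) from CO sum to -3; with overall charge -1, Fe is +2.
Fe sits in group 8; removing 2 electrons leaves Fe²⁺ with 8 − 2 = 6 d electrons.
High-spin d⁶ fills as t₂g⁴ eg² with CFSE 4(−0.4) + 2(+0.6) = -0.4Δ_oct = -178 kJ/mol.
Low-spin t₂g⁶ eg⁰ gives -2.4Δ_oct = -1066 kJ/mol, but forming 2 extra pairs costs 2P = 524 kJ/mol, so E(LS) = -1066 + 524 = -542 kJ/mol.
Thus E(LS) − E(HS) = -364 kJ/mol.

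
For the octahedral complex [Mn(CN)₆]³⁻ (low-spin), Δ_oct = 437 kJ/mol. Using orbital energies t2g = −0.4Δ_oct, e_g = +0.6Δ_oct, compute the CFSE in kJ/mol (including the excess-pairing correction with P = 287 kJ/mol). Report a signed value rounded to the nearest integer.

Each CN⁻ contributes -1; 6 × (-1) = -6. With overall charge -3, Mn is in the +3 oxidation state.
Mn³⁺: group 7, so d-count = 7 − 3 = 4.
Configuration: t2g^4 e_g^0.
CFSE(orbital) = 4×(-0.4Δ_oct) + 0×(0.6Δ_oct) = -1.6Δ_oct; with Δ_oct = 437 kJ/mol that is -699 kJ/mol.
Pairing penalty: 1 pair vs 0 in the high-spin reference → 1 extra × P = 287 kJ/mol.
Combining: -699 + 287 = -412 kJ/mol.

-412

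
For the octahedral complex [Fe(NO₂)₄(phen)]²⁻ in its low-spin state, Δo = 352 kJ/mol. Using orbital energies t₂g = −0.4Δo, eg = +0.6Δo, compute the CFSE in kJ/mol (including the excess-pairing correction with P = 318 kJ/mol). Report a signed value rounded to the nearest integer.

-209

Ligand charges: 4×(-1) from NO₂⁻ and 1×(+0) from phen sum to -4; with overall charge -2, Fe is +2.
Fe is in group 8, so Fe²⁺ is d⁶ (8 − 2 = 6).
Configuration: t₂g⁶ eg⁰.
Orbital CFSE = 6(-0.4) + 0(0.6) = -2.4Δo = -2.4 × 352 = -845 kJ/mol.
Pairing penalty: 3 pairs vs 1 in the high-spin reference → 2 extra × P = 636 kJ/mol.
Combining: -845 + 636 = -209 kJ/mol.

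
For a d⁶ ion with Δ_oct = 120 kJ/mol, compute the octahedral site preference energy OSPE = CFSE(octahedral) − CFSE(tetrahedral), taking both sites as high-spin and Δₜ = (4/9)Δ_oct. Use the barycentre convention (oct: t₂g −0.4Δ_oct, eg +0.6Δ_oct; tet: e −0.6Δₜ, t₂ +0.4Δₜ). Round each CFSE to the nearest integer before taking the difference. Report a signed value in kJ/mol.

Octahedral high-spin t2g^4 e_g^2: CFSE = -0.4 × 120 = -48 kJ/mol.
Tetrahedral: e^3 t2^3, CFSE = 3(−0.6) + 3(+0.4) = -0.6Δₜ = -0.6 × (4/9) × 120 = -32 kJ/mol.
Subtracting, OSPE = -48 − (-32) = -16 kJ/mol.

-16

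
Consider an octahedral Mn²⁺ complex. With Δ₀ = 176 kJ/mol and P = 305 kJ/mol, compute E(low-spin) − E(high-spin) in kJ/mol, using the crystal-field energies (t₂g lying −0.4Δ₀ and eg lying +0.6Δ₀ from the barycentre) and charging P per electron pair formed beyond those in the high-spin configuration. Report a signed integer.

Mn is in group 7, so Mn²⁺ is d⁵ (7 − 2 = 5).
High-spin: t₂g³ eg², CFSE = 0.0Δ₀ = 0 kJ/mol.
For low-spin the configuration is t₂g⁵ eg⁰: orbital energy -2.0 × 176 = -352 kJ/mol, and 2 additional pairs relative to high-spin add 610 kJ/mol, giving 258 kJ/mol.
Thus E(LS) − E(HS) = 258 kJ/mol.

258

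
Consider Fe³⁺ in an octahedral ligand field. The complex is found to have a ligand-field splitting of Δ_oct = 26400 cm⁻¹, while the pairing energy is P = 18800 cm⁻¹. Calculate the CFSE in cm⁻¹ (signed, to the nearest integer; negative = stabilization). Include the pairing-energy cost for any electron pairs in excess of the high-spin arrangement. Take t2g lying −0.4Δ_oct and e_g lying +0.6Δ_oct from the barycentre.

Fe³⁺: group 8, so d-count = 8 − 3 = 5.
With Δ_oct > P the complex is low-spin.
Configuration: t2g^5 e_g^0.
Orbital CFSE = -2.0Δ_oct = -2.0 × 26400 = -52800 cm⁻¹.
Excess pairs vs high-spin: 2 − 0 = 2; pairing cost = +37600 cm⁻¹.
Net CFSE = -52800 + 37600 = -15200 cm⁻¹.

-15200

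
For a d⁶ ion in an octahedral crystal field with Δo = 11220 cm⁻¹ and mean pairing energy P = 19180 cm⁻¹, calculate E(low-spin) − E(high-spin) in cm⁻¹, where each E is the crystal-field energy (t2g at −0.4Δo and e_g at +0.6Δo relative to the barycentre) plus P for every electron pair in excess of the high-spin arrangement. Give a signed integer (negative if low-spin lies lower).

In the high-spin limit (t2g^4 e_g^2) the orbital term is -0.4Δo = -4488 cm⁻¹, with no excess pairing.
Low-spin: t2g^6 e_g^0, orbital CFSE = -2.4Δo = -26928 cm⁻¹; plus 2 excess pairs × P = +38360 cm⁻¹; total 11432 cm⁻¹.
E(LS) − E(HS) = 11432 − (-4488) = 15920 cm⁻¹.

15920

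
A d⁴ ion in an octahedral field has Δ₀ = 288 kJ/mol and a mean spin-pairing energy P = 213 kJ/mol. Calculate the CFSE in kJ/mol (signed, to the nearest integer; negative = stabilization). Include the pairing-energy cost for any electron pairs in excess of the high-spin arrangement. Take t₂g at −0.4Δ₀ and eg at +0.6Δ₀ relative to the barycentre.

With Δ₀ > P the complex is low-spin.
Configuration: t₂g⁴ eg⁰.
Orbital CFSE = -1.6Δ₀ = -1.6 × 288 = -461 kJ/mol.
Excess pairs vs high-spin: 1 − 0 = 1; pairing cost = +213 kJ/mol.
Net CFSE = -461 + 213 = -248 kJ/mol.

-248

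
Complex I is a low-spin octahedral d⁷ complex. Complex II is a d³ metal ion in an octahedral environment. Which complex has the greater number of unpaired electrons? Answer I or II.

II

I: t₂g⁶ eg¹ → 1 unpaired.
II: For octahedral d³ the high- and low-spin configurations coincide; t2g^3 e_g^0 → 3 unpaired.
So II has more unpaired electrons.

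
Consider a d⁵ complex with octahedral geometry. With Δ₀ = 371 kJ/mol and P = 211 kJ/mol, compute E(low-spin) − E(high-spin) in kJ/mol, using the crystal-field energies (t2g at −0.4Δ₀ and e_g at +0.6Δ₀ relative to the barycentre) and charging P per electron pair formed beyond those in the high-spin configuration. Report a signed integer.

High-spin d⁵ fills as t2g^3 e_g^2 with CFSE 3(−0.4) + 2(+0.6) = 0.0Δ₀ = 0 kJ/mol.
Low-spin: t2g^5 e_g^0, orbital CFSE = -2.0Δ₀ = -742 kJ/mol; plus 2 excess pairs × P = +422 kJ/mol; total -320 kJ/mol.
E(LS) − E(HS) = -320 − (0) = -320 kJ/mol.

-320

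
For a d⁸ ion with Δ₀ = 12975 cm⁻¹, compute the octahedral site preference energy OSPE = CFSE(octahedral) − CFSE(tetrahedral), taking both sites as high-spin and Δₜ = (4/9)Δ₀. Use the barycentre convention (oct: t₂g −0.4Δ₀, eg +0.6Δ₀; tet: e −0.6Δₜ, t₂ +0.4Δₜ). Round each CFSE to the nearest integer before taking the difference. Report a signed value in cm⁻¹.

In an octahedral site d⁸ (HS) is t₂g⁶ eg², giving CFSE(oct) = -1.2Δ₀ = -15570 cm⁻¹.
Tetrahedral e⁴ t₂⁴ gives -0.8Δₜ = -0.8 × (4/9) × 12975 = -4613 cm⁻¹.
OSPE = -15570 − (-4613) = -10957 cm⁻¹.

-10957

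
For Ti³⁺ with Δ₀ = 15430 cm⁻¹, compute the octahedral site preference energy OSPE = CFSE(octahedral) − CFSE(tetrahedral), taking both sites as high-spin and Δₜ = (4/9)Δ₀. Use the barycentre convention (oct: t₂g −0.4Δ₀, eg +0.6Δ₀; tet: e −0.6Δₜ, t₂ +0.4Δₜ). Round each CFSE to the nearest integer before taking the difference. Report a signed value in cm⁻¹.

Group 4 minus oxidation state +3 gives a d¹ configuration for Ti³⁺.
Octahedral (high-spin): t2g^1 e_g^0, CFSE = 1(−0.4) + 0(+0.6) = -0.4Δ₀ = -0.4 × 15430 = -6172 cm⁻¹.
Tetrahedral: e^1 t2^0, CFSE = 1(−0.6) + 0(+0.4) = -0.6Δₜ = -0.6 × (4/9) × 15430 = -4115 cm⁻¹.
OSPE = CFSE(oct) − CFSE(tet) = -6172 − (-4115) = -2057 cm⁻¹.

-2057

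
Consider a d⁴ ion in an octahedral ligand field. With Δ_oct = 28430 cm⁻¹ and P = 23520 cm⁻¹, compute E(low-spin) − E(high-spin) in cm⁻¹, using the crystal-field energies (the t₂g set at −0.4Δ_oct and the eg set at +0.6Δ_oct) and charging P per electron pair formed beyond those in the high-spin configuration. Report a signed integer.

-4910

High-spin: t₂g³ eg¹, CFSE = -0.6Δ_oct = -17058 cm⁻¹.
Low-spin t₂g⁴ eg⁰ gives -1.6Δ_oct = -45488 cm⁻¹, but forming 1 extra pair costs 1P = 23520 cm⁻¹, so E(LS) = -45488 + 23520 = -21968 cm⁻¹.
The difference is -21968 − (-17058) = -4910 cm⁻¹, so low-spin lies lower.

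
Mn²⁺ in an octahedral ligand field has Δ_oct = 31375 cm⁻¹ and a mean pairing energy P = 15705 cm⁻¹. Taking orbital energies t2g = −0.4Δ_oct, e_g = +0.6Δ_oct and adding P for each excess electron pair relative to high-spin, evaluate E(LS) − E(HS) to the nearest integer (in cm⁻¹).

Mn sits in group 7; removing 2 electrons leaves Mn²⁺ with 7 − 2 = 5 d electrons.
High-spin d⁵ fills as t2g^3 e_g^2 with CFSE 3(−0.4) + 2(+0.6) = 0.0Δ_oct = 0 cm⁻¹.
For low-spin the configuration is t2g^5 e_g^0: orbital energy -2.0 × 31375 = -62750 cm⁻¹, and 2 additional pairs relative to high-spin add 31410 cm⁻¹, giving -31340 cm⁻¹.
Thus E(LS) − E(HS) = -31340 cm⁻¹.

-31340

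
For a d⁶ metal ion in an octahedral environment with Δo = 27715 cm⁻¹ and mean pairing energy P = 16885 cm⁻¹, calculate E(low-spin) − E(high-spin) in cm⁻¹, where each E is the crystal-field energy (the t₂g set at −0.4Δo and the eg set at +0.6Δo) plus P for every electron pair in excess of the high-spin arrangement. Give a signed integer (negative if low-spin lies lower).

High-spin d⁶ fills as t₂g⁴ eg² with CFSE 4(−0.4) + 2(+0.6) = -0.4Δo = -11086 cm⁻¹.
For low-spin the configuration is t₂g⁶ eg⁰: orbital energy -2.4 × 27715 = -66516 cm⁻¹, and 2 additional pairs relative to high-spin add 33770 cm⁻¹, giving -32746 cm⁻¹.
The difference is -32746 − (-11086) = -21660 cm⁻¹, so low-spin lies lower.

-21660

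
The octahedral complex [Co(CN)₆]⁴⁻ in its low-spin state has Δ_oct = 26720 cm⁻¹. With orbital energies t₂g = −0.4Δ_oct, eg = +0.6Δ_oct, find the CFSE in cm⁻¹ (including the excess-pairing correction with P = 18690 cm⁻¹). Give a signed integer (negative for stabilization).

-29406

Each CN⁻ contributes -1; 6 × (-1) = -6. With overall charge -4, Co is in the +2 oxidation state.
Co is in group 9, so Co²⁺ is d⁷ (9 − 2 = 7).
Configuration: t₂g⁶ eg¹.
Orbital CFSE = 6(-0.4) + 1(0.6) = -1.8Δ_oct = -1.8 × 26720 = -48096 cm⁻¹.
Relative to high-spin t₂g⁵ eg² (2 paired), the low-spin configuration has 1 additional pair, contributing +1 × 18690 = +18690 cm⁻¹.
Overall CFSE = -48096 + 18690 = -29406 cm⁻¹.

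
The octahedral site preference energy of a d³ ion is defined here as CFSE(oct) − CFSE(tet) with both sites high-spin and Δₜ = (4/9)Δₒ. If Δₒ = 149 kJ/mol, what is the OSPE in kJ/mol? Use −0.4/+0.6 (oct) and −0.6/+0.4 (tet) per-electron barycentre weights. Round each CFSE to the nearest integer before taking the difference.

Octahedral (high-spin): t₂g³ eg⁰, CFSE = 3(−0.4) + 0(+0.6) = -1.2Δₒ = -1.2 × 149 = -179 kJ/mol.
Tetrahedral: e² t₂¹, CFSE = 2(−0.6) + 1(+0.4) = -0.8Δₜ = -0.8 × (4/9) × 149 = -53 kJ/mol.
Subtracting, OSPE = -179 − (-53) = -126 kJ/mol.

-126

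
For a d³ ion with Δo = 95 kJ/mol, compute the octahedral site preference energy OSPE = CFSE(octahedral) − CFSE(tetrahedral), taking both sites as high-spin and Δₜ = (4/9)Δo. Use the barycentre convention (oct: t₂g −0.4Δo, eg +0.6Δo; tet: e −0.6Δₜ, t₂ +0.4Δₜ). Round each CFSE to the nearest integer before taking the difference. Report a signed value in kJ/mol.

-80

Octahedral (high-spin): t₂g³ eg⁰, CFSE = 3(−0.4) + 0(+0.6) = -1.2Δo = -1.2 × 95 = -114 kJ/mol.
Tetrahedral e² t₂¹ gives -0.8Δₜ = -0.8 × (4/9) × 95 = -34 kJ/mol.
Subtracting, OSPE = -114 − (-34) = -80 kJ/mol.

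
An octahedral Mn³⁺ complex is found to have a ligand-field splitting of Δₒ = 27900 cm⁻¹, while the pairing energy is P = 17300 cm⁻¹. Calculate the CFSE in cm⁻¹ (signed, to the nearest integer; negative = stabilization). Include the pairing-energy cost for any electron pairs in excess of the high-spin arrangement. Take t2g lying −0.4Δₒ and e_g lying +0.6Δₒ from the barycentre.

-27340

Mn³⁺: group 7, so d-count = 7 − 3 = 4.
Here Δₒ > P (27900 > 17300), so the low-spin state is favoured.
That gives t2g^4 e_g^0.
Orbital CFSE = -1.6Δₒ = -1.6 × 27900 = -44640 cm⁻¹.
Excess pairs vs high-spin: 1 − 0 = 1; pairing cost = +17300 cm⁻¹.
Net CFSE = -44640 + 17300 = -27340 cm⁻¹.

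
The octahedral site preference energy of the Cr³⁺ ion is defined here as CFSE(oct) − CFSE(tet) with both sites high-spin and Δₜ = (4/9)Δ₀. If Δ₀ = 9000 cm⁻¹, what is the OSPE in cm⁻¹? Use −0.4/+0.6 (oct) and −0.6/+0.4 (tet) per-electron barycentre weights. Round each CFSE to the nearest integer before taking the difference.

-7600

Cr is in group 6, so Cr³⁺ is d³ (6 − 3 = 3).
Octahedral (high-spin): t₂g³ eg⁰, CFSE = 3(−0.4) + 0(+0.6) = -1.2Δ₀ = -1.2 × 9000 = -10800 cm⁻¹.
In a tetrahedral site the filling is e² t₂¹: CFSE(tet) = -0.8Δₜ = -0.8 × (4/9)(9000) = -3200 cm⁻¹.
OSPE = CFSE(oct) − CFSE(tet) = -10800 − (-3200) = -7600 cm⁻¹.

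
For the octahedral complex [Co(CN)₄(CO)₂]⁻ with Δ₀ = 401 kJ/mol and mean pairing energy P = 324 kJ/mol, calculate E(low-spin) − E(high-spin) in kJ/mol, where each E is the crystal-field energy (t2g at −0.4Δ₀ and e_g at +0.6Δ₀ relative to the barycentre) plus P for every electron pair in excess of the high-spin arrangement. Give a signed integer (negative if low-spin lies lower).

Ligand charges: 4×(-1) from CN⁻ and 2×(+0) from CO sum to -4; with overall charge -1, Co is +3.
Group 9 minus oxidation state +3 gives a d⁶ configuration for Co³⁺.
High-spin: t2g^4 e_g^2, CFSE = -0.4Δ₀ = -160 kJ/mol.
Low-spin t2g^6 e_g^0 gives -2.4Δ₀ = -962 kJ/mol, but forming 2 extra pairs costs 2P = 648 kJ/mol, so E(LS) = -962 + 648 = -314 kJ/mol.
Thus E(LS) − E(HS) = -154 kJ/mol.

-154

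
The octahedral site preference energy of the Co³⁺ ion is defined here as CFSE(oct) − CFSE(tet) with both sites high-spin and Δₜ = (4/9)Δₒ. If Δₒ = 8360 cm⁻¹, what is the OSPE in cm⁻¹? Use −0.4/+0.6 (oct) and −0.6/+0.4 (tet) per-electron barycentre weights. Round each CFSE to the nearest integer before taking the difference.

Co sits in group 9; removing 3 electrons leaves Co³⁺ with 9 − 3 = 6 d electrons.
In an octahedral site d⁶ (HS) is t₂g⁴ eg², giving CFSE(oct) = -0.4Δₒ = -3344 cm⁻¹.
In a tetrahedral site the filling is e³ t₂³: CFSE(tet) = -0.6Δₜ = -0.6 × (4/9)(8360) = -2229 cm⁻¹.
Subtracting, OSPE = -3344 − (-2229) = -1115 cm⁻¹.

-1115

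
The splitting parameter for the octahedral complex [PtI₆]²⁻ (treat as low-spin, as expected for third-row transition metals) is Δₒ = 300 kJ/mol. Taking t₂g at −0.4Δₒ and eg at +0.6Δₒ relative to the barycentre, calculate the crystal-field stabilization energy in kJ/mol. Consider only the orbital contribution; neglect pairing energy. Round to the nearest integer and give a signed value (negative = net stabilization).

Each I⁻ contributes -1; 6 × (-1) = -6. With overall charge -2, Pt is in the +4 oxidation state.
Group 10 minus oxidation state +4 gives a d⁶ configuration for Pt⁴⁺.
Configuration: t₂g⁶ eg⁰.
CFSE(orbital) = 6×(-0.4Δₒ) + 0×(0.6Δₒ) = -2.4Δₒ; with Δₒ = 300 kJ/mol that is -720 kJ/mol.

-720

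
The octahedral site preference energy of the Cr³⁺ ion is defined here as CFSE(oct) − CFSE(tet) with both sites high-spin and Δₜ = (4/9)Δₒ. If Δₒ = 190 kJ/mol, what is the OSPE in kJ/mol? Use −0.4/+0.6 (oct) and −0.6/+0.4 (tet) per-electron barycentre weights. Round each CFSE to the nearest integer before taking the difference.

-160

Group 6 minus oxidation state +3 gives a d³ configuration for Cr³⁺.
In an octahedral site d³ (HS) is t₂g³ eg⁰, giving CFSE(oct) = -1.2Δₒ = -228 kJ/mol.
Tetrahedral e² t₂¹ gives -0.8Δₜ = -0.8 × (4/9) × 190 = -68 kJ/mol.
OSPE = CFSE(oct) − CFSE(tet) = -228 − (-68) = -160 kJ/mol.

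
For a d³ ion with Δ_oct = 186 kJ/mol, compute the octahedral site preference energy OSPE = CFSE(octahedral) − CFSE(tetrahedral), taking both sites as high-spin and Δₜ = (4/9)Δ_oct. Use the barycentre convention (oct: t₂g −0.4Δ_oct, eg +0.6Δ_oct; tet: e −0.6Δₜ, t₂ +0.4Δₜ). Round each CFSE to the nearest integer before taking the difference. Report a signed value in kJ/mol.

-157

In an octahedral site d³ (HS) is t₂g³ eg⁰, giving CFSE(oct) = -1.2Δ_oct = -223 kJ/mol.
Tetrahedral e² t₂¹ gives -0.8Δₜ = -0.8 × (4/9) × 186 = -66 kJ/mol.
OSPE = CFSE(oct) − CFSE(tet) = -223 − (-66) = -157 kJ/mol.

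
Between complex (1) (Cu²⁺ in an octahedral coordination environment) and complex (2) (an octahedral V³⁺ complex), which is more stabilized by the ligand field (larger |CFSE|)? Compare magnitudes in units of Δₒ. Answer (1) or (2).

(2)

(1): Cu²⁺: group 11, so d-count = 11 − 2 = 9; For octahedral d⁹ the high- and low-spin configurations coincide; t₂g⁶ eg³, CFSE = -0.6Δₒ.
(2): V³⁺: group 5, so d-count = 5 − 3 = 2; t2g^2 e_g^0, CFSE = -0.8Δₒ.
So (2) has the larger |CFSE|.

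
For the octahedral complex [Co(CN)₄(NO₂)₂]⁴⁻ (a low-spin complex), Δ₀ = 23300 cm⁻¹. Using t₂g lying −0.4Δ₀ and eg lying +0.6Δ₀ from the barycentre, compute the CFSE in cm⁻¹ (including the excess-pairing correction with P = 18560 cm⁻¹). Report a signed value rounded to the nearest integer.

-23380

Ligand charges: 4×(-1) from CN⁻ and 2×(-1) from NO₂⁻ sum to -6; with overall charge -4, Co is +2.
Group 9 minus oxidation state +2 gives a d⁷ configuration for Co²⁺.
Electron filling gives t₂g⁶ eg¹.
CFSE(orbital) = 6×(-0.4Δ₀) + 1×(0.6Δ₀) = -1.8Δ₀; with Δ₀ = 23300 cm⁻¹ that is -41940 cm⁻¹.
Pairing penalty: 3 pairs vs 2 in the high-spin reference → 1 extra × P = 18560 cm⁻¹.
Overall CFSE = -41940 + 18560 = -23380 cm⁻¹.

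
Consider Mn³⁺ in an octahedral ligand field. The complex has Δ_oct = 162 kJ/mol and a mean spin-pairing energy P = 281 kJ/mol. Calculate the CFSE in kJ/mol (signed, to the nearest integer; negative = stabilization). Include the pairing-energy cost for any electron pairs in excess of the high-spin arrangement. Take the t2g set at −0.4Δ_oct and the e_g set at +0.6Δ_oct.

-97

Group 7 minus oxidation state +3 gives a d⁴ configuration for Mn³⁺.
Δ_oct < P, so pairing is avoided: the ground state is high-spin.
Filling d⁴ accordingly: t2g^3 e_g^1.
Orbital CFSE = -0.6Δ_oct = -0.6 × 162 = -97 kJ/mol.
High-spin has no excess pairs, so no pairing correction applies.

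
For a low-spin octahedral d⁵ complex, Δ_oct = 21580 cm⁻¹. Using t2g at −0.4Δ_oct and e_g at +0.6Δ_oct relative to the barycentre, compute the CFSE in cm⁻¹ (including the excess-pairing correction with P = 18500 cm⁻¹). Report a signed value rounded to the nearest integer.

Configuration: t2g^5 e_g^0.
Orbital CFSE = 5(-0.4) + 0(0.6) = -2.0Δ_oct = -2.0 × 21580 = -43160 cm⁻¹.
High-spin d⁵ would be t2g^3 e_g^2 with 0 pairs; low-spin has 2, so 2 excess pairs cost +2P = +37000 cm⁻¹.
Combining: -43160 + 37000 = -6160 cm⁻¹.

-6160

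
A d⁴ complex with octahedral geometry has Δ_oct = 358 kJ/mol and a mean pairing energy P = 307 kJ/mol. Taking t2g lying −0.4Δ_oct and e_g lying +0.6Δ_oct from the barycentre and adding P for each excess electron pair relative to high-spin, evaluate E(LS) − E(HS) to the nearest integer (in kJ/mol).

-51

High-spin: t2g^3 e_g^1, CFSE = -0.6Δ_oct = -215 kJ/mol.
For low-spin the configuration is t2g^4 e_g^0: orbital energy -1.6 × 358 = -573 kJ/mol, and 1 additional pair relative to high-spin adds 307 kJ/mol, giving -266 kJ/mol.
Thus E(LS) − E(HS) = -51 kJ/mol.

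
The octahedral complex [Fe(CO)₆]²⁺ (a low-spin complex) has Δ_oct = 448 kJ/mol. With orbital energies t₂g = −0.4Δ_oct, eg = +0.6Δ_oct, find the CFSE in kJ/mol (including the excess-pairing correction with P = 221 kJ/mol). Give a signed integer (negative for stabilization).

-633

CO is neutral, so the +2 overall charge sits on Fe: oxidation state +2.
Group 8 minus oxidation state +2 gives a d⁶ configuration for Fe²⁺.
Configuration: t₂g⁶ eg⁰.
Orbital CFSE = 6(-0.4) + 0(0.6) = -2.4Δ_oct = -2.4 × 448 = -1075 kJ/mol.
Pairing penalty: 3 pairs vs 1 in the high-spin reference → 2 extra × P = 442 kJ/mol.
Overall CFSE = -1075 + 442 = -633 kJ/mol.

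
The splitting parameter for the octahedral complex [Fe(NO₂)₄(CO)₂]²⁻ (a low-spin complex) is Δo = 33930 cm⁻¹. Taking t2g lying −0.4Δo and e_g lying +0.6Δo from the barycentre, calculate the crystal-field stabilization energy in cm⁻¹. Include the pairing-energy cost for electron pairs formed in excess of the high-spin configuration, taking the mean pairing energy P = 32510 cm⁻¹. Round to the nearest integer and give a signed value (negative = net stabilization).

-16412

Ligand charges: 4×(-1) from NO₂⁻ and 2×(+0) from CO sum to -4; with overall charge -2, Fe is +2.
Fe sits in group 8; removing 2 electrons leaves Fe²⁺ with 8 − 2 = 6 d electrons.
The d⁶ electrons fill as t2g^6 e_g^0.
Orbital CFSE = 6(-0.4) + 0(0.6) = -2.4Δo = -2.4 × 33930 = -81432 cm⁻¹.
Relative to high-spin t2g^4 e_g^2 (1 paired), the low-spin configuration has 2 additional pairs, contributing +2 × 32510 = +65020 cm⁻¹.
Net CFSE = -81432 + 65020 = -16412 cm⁻¹.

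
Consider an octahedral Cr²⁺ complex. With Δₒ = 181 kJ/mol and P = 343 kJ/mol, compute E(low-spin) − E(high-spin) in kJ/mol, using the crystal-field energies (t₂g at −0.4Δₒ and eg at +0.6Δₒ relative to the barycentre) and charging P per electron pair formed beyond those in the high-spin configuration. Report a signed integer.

Cr is in group 6, so Cr²⁺ is d⁴ (6 − 2 = 4).
High-spin: t₂g³ eg¹, CFSE = -0.6Δₒ = -109 kJ/mol.
For low-spin the configuration is t₂g⁴ eg⁰: orbital energy -1.6 × 181 = -290 kJ/mol, and 1 additional pair relative to high-spin adds 343 kJ/mol, giving 53 kJ/mol.
Thus E(LS) − E(HS) = 162 kJ/mol.

162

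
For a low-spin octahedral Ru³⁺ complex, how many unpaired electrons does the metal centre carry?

Group 8 minus oxidation state +3 gives a d⁵ configuration for Ru³⁺.
Configuration: t₂g⁵ eg⁰, giving 1 unpaired electron.

1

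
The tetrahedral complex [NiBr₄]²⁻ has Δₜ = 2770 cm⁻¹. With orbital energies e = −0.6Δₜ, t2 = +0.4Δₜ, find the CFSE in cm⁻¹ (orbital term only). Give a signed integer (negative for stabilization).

-2216

Each Br⁻ contributes -1; 4 × (-1) = -4. With overall charge -2, Ni is in the +2 oxidation state.
Ni sits in group 10; removing 2 electrons leaves Ni²⁺ with 10 − 2 = 8 d electrons.
Tetrahedral fields are weak (Δₜ ≈ 4/9 Δₒ), so electrons fill high-spin.
Configuration: e^4 t2^4.
The orbital stabilization is -0.8Δₜ = -0.8 × 2770 = -2216 cm⁻¹.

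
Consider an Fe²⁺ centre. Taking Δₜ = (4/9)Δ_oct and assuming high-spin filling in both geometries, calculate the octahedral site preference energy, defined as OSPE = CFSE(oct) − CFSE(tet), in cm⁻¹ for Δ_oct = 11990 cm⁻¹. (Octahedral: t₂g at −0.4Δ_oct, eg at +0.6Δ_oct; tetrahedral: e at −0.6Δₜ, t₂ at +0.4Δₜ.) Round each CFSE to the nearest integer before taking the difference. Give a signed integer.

Fe is in group 8, so Fe²⁺ is d⁶ (8 − 2 = 6).
In an octahedral site d⁶ (HS) is t₂g⁴ eg², giving CFSE(oct) = -0.4Δ_oct = -4796 cm⁻¹.
Tetrahedral e³ t₂³ gives -0.6Δₜ = -0.6 × (4/9) × 11990 = -3197 cm⁻¹.
OSPE = CFSE(oct) − CFSE(tet) = -4796 − (-3197) = -1599 cm⁻¹.

-1599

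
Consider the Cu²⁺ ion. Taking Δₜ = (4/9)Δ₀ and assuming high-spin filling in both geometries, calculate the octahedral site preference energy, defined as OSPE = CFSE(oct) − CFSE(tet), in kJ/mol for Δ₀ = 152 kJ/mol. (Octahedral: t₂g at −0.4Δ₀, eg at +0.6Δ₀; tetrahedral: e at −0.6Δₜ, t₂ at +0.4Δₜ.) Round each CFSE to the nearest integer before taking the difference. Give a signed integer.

-64

Cu²⁺: group 11, so d-count = 11 − 2 = 9.
Octahedral (high-spin): t₂g⁶ eg³, CFSE = 6(−0.4) + 3(+0.6) = -0.6Δ₀ = -0.6 × 152 = -91 kJ/mol.
Tetrahedral: e⁴ t₂⁵, CFSE = 4(−0.6) + 5(+0.4) = -0.4Δₜ = -0.4 × (4/9) × 152 = -27 kJ/mol.
OSPE = CFSE(oct) − CFSE(tet) = -91 − (-27) = -64 kJ/mol.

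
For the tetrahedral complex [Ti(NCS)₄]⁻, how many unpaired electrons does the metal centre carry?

1

Each NCS⁻ contributes -1; 4 × (-1) = -4. With overall charge -1, Ti is in the +3 oxidation state.
Ti sits in group 4; removing 3 electrons leaves Ti³⁺ with 4 − 3 = 1 d electrons.
Tetrahedral fields are weak (Δₜ ≈ 4/9 Δₒ), so electrons fill high-spin.
Configuration: e^1 t2^0, giving 1 unpaired electron.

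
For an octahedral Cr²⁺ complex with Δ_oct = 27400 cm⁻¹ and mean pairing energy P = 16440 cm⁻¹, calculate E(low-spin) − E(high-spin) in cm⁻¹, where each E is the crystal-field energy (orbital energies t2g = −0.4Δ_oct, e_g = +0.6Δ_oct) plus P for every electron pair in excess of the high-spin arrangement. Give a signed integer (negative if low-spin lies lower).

Cr is in group 6, so Cr²⁺ is d⁴ (6 − 2 = 4).
High-spin d⁴ fills as t2g^3 e_g^1 with CFSE 3(−0.4) + 1(+0.6) = -0.6Δ_oct = -16440 cm⁻¹.
Low-spin t2g^4 e_g^0 gives -1.6Δ_oct = -43840 cm⁻¹, but forming 1 extra pair costs 1P = 16440 cm⁻¹, so E(LS) = -43840 + 16440 = -27400 cm⁻¹.
Thus E(LS) − E(HS) = -10960 cm⁻¹.

-10960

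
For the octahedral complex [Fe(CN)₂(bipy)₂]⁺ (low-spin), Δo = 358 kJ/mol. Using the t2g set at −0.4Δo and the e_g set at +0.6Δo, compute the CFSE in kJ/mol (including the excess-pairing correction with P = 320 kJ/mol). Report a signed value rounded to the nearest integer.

Ligand charges: 2×(-1) from CN⁻ and 2×(+0) from bipy sum to -2; with overall charge +1, Fe is +3.
Group 8 minus oxidation state +3 gives a d⁵ configuration for Fe³⁺.
Configuration: t2g^5 e_g^0.
CFSE(orbital) = 5×(-0.4Δo) + 0×(0.6Δo) = -2.0Δo; with Δo = 358 kJ/mol that is -716 kJ/mol.
Pairing penalty: 2 pairs vs 0 in the high-spin reference → 2 extra × P = 640 kJ/mol.
Overall CFSE = -716 + 640 = -76 kJ/mol.

-76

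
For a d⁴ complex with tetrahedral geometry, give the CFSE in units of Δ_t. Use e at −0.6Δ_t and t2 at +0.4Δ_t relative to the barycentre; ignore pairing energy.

-0.4 Δ_t

Tetrahedral fields are weak (Δₜ ≈ 4/9 Δₒ), so electrons fill high-spin.
Configuration: e^2 t2^2.
CFSE = 2(-0.6Δ_t) + 2(0.4Δ_t) = -1.2Δ_t + 0.8Δ_t = -0.4Δ_t.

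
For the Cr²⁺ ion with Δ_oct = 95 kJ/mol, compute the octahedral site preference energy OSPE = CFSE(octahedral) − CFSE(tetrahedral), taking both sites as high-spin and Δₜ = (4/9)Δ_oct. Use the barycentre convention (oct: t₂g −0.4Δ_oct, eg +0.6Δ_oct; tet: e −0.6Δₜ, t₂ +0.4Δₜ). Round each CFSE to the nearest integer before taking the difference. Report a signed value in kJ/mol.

-40

Cr²⁺: group 6, so d-count = 6 − 2 = 4.
Octahedral high-spin t₂g³ eg¹: CFSE = -0.6 × 95 = -57 kJ/mol.
Tetrahedral e² t₂² gives -0.4Δₜ = -0.4 × (4/9) × 95 = -17 kJ/mol.
OSPE = -57 − (-17) = -40 kJ/mol.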